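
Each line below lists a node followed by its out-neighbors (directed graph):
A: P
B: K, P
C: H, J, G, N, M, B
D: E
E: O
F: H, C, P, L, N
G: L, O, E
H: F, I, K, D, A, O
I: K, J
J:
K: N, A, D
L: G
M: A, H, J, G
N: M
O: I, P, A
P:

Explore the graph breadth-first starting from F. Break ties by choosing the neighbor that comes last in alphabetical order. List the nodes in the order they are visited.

Visit F; enqueue P, N, L, H, C → queue [P, N, L, H, C]
Visit P → queue [N, L, H, C]
Visit N; enqueue M → queue [L, H, C, M]
Visit L; enqueue G → queue [H, C, M, G]
Visit H; enqueue O, K, I, D, A → queue [C, M, G, O, K, I, D, A]
Visit C; enqueue J, B → queue [M, G, O, K, I, D, A, J, B]
Visit M → queue [G, O, K, I, D, A, J, B]
Visit G; enqueue E → queue [O, K, I, D, A, J, B, E]
Visit O → queue [K, I, D, A, J, B, E]
Visit K → queue [I, D, A, J, B, E]
Visit I → queue [D, A, J, B, E]
Visit D → queue [A, J, B, E]
Visit A → queue [J, B, E]
Visit J → queue [B, E]
Visit B → queue [E]
Visit E → queue []

F -> P -> N -> L -> H -> C -> M -> G -> O -> K -> I -> D -> A -> J -> B -> E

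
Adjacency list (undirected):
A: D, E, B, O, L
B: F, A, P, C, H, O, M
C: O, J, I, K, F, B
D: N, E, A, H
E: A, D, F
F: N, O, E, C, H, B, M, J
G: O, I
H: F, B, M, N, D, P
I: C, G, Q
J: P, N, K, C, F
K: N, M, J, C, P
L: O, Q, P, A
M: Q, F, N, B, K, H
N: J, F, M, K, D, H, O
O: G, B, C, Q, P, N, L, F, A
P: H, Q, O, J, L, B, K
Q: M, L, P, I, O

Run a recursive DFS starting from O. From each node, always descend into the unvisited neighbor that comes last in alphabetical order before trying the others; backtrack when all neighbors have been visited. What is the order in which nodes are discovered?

O, Q, P, L, A, E, F, N, M, K, J, C, I, G, B, H, D

Visit O
O → Q
Q → P
P → L
L → A
A → E
E → F
F → N
N → M
M → K
K → J
J → C
C → I
I → G
C → B
B → H
H → D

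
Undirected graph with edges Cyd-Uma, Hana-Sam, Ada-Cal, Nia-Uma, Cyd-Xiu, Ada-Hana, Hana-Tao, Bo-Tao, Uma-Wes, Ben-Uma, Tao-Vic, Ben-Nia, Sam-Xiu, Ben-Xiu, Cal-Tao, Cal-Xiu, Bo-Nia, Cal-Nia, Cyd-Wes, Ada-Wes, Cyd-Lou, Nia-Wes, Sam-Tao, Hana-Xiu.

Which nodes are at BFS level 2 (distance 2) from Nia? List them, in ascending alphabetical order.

Ada, Cyd, Tao, Xiu

Level 0: Nia
Level 1: Ben, Bo, Cal, Uma, Wes
Level 2: Ada, Cyd, Tao, Xiu
Level 3: Hana, Lou, Sam, Vic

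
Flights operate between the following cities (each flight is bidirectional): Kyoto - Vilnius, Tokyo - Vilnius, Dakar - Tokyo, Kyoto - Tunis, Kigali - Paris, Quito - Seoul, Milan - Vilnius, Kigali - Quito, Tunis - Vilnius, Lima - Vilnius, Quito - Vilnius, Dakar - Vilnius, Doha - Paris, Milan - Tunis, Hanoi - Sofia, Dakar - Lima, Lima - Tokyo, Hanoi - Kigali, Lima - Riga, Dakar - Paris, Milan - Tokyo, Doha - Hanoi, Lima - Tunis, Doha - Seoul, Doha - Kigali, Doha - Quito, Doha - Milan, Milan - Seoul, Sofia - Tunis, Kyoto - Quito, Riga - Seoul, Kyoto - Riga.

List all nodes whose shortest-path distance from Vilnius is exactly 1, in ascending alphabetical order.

Dakar, Kyoto, Lima, Milan, Quito, Tokyo, Tunis

Level 0: Vilnius
Level 1: Dakar, Kyoto, Lima, Milan, Quito, Tokyo, Tunis
Level 2: Doha, Kigali, Paris, Riga, Seoul, Sofia
Level 3: Hanoi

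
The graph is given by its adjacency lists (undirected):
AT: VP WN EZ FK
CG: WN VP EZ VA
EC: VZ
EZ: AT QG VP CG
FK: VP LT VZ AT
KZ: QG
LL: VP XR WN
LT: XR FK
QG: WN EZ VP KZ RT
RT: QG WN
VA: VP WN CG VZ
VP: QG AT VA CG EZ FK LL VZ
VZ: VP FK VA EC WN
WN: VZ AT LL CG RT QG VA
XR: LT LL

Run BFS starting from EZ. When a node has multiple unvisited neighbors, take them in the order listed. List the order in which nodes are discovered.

Visit EZ; enqueue AT, QG, VP, CG → queue [AT, QG, VP, CG]
Visit AT; enqueue WN, FK → queue [QG, VP, CG, WN, FK]
Visit QG; enqueue KZ, RT → queue [VP, CG, WN, FK, KZ, RT]
Visit VP; enqueue VA, LL, VZ → queue [CG, WN, FK, KZ, RT, VA, LL, VZ]
Visit CG → queue [WN, FK, KZ, RT, VA, LL, VZ]
Visit WN → queue [FK, KZ, RT, VA, LL, VZ]
Visit FK; enqueue LT → queue [KZ, RT, VA, LL, VZ, LT]
Visit KZ → queue [RT, VA, LL, VZ, LT]
Visit RT → queue [VA, LL, VZ, LT]
Visit VA → queue [LL, VZ, LT]
Visit LL; enqueue XR → queue [VZ, LT, XR]
Visit VZ; enqueue EC → queue [LT, XR, EC]
Visit LT → queue [XR, EC]
Visit XR → queue [EC]
Visit EC → queue []

EZ -> AT -> QG -> VP -> CG -> WN -> FK -> KZ -> RT -> VA -> LL -> VZ -> LT -> XR -> EC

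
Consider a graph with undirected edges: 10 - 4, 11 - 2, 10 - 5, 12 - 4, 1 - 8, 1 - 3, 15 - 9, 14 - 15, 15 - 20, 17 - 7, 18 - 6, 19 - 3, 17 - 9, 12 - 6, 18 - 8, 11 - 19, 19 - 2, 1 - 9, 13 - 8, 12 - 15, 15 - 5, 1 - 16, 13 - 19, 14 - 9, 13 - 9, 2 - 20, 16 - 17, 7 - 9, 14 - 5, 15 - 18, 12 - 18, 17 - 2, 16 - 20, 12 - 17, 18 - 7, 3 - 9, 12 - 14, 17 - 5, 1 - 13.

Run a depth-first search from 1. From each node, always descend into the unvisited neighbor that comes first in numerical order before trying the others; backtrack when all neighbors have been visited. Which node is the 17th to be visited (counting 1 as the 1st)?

14

Visit 1
1 → 3
3 → 9
9 → 7
7 → 17
17 → 2
2 → 11
11 → 19
19 → 13
13 → 8
8 → 18
18 → 6
6 → 12
12 → 4
4 → 10
10 → 5
5 → 14
14 → 15
15 → 20
20 → 16

Visit order: 1, 3, 9, 7, 17, 2, 11, 19, 13, 8, 18, 6, 12, 4, 10, 5, 14, 15, 20, 16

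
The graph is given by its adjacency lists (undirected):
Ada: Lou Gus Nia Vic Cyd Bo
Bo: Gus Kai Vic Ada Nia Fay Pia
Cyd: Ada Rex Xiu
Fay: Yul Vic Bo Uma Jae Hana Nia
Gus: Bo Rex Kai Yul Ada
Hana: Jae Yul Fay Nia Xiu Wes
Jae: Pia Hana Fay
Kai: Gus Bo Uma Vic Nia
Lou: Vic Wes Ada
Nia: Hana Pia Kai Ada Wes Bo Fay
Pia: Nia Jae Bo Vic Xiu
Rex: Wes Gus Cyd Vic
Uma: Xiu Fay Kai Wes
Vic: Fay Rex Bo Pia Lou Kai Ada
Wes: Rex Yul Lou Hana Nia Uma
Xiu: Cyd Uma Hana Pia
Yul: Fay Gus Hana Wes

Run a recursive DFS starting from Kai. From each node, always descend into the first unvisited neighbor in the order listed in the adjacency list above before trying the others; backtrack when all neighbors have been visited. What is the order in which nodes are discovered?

Kai Gus Bo Vic Fay Yul Hana Jae Pia Nia Ada Lou Wes Rex Cyd Xiu Uma

Visit Kai
Kai → Gus
Gus → Bo
Bo → Vic
Vic → Fay
Fay → Yul
Yul → Hana
Hana → Jae
Jae → Pia
Pia → Nia
Nia → Ada
Ada → Lou
Lou → Wes
Wes → Rex
Rex → Cyd
Cyd → Xiu
Xiu → Uma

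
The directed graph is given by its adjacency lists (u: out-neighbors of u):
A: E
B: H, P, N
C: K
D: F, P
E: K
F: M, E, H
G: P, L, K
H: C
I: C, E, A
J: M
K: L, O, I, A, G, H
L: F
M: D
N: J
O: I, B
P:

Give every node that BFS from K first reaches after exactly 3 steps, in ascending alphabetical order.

M, N

Level 0: K
Level 1: A, G, H, I, L, O
Level 2: B, C, E, F, P
Level 3: M, N
Level 4: D, J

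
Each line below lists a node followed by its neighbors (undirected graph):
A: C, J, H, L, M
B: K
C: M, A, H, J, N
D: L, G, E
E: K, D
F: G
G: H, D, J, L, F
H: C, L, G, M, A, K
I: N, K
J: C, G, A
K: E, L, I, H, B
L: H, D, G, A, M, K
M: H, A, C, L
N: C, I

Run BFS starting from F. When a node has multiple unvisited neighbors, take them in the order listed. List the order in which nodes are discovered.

F, G, H, D, J, L, C, M, A, K, E, N, I, B

Visit F; enqueue G → queue [G]
Visit G; enqueue H, D, J, L → queue [H, D, J, L]
Visit H; enqueue C, M, A, K → queue [D, J, L, C, M, A, K]
Visit D; enqueue E → queue [J, L, C, M, A, K, E]
Visit J → queue [L, C, M, A, K, E]
Visit L → queue [C, M, A, K, E]
Visit C; enqueue N → queue [M, A, K, E, N]
Visit M → queue [A, K, E, N]
Visit A → queue [K, E, N]
Visit K; enqueue I, B → queue [E, N, I, B]
Visit E → queue [N, I, B]
Visit N → queue [I, B]
Visit I → queue [B]
Visit B → queue []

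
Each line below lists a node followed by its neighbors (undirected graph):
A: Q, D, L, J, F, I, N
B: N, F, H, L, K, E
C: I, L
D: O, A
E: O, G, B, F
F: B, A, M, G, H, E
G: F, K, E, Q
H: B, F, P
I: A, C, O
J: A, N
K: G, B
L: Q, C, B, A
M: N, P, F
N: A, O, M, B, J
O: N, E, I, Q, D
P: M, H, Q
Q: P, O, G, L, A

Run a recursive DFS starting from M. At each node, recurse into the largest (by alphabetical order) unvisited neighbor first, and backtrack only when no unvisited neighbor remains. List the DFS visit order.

M → P → Q → O → N → J → A → L → C → I → B → K → G → F → H → E → D

Visit M
M → P
P → Q
Q → O
O → N
N → J
J → A
A → L
L → C
C → I
L → B
B → K
K → G
G → F
F → H
F → E
A → D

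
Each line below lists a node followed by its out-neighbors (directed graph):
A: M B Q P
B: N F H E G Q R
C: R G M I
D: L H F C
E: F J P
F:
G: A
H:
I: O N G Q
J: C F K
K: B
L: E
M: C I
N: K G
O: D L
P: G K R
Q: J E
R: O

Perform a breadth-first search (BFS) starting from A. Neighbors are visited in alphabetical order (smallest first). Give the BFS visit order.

A B M P Q E F G H N R C I K J O D L

Visit A; enqueue B, M, P, Q → queue [B, M, P, Q]
Visit B; enqueue E, F, G, H, N, R → queue [M, P, Q, E, F, G, H, N, R]
Visit M; enqueue C, I → queue [P, Q, E, F, G, H, N, R, C, I]
Visit P; enqueue K → queue [Q, E, F, G, H, N, R, C, I, K]
Visit Q; enqueue J → queue [E, F, G, H, N, R, C, I, K, J]
Visit E → queue [F, G, H, N, R, C, I, K, J]
Visit F → queue [G, H, N, R, C, I, K, J]
Visit G → queue [H, N, R, C, I, K, J]
Visit H → queue [N, R, C, I, K, J]
Visit N → queue [R, C, I, K, J]
Visit R; enqueue O → queue [C, I, K, J, O]
Visit C → queue [I, K, J, O]
Visit I → queue [K, J, O]
Visit K → queue [J, O]
Visit J → queue [O]
Visit O; enqueue D, L → queue [D, L]
Visit D → queue [L]
Visit L → queue []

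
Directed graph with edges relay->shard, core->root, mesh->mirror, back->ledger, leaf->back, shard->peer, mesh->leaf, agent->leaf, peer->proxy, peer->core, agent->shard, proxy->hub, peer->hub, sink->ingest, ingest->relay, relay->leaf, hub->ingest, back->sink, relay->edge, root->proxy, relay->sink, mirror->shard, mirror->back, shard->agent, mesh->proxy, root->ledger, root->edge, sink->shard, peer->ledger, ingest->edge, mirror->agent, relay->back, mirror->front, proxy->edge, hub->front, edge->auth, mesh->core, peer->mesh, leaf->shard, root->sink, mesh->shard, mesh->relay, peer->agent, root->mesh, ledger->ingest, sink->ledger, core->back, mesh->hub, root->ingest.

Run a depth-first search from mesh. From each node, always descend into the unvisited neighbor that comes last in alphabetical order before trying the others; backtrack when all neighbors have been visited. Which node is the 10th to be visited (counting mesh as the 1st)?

leaf

Visit mesh
mesh → shard
shard → peer
peer → proxy
proxy → hub
hub → ingest
ingest → relay
relay → sink
sink → ledger
relay → leaf
leaf → back
relay → edge
edge → auth
hub → front
peer → core
core → root
peer → agent
mesh → mirror

Visit order: mesh, shard, peer, proxy, hub, ingest, relay, sink, ledger, leaf, back, edge, auth, front, core, root, agent, mirror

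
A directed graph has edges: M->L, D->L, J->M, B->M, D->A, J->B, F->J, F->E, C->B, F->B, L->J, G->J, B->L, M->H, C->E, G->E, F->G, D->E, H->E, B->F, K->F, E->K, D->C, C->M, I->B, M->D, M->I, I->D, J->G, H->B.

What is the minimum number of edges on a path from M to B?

2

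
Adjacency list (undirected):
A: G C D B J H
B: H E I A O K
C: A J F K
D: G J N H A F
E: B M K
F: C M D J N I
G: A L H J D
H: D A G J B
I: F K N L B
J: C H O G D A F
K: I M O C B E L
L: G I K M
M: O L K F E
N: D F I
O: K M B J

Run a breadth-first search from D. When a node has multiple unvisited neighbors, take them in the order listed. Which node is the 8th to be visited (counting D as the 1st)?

L

Visit D; enqueue G, J, N, H, A, F → queue [G, J, N, H, A, F]
Visit G; enqueue L → queue [J, N, H, A, F, L]
Visit J; enqueue C, O → queue [N, H, A, F, L, C, O]
Visit N; enqueue I → queue [H, A, F, L, C, O, I]
Visit H; enqueue B → queue [A, F, L, C, O, I, B]
Visit A → queue [F, L, C, O, I, B]
Visit F; enqueue M → queue [L, C, O, I, B, M]
Visit L; enqueue K → queue [C, O, I, B, M, K]
Visit C → queue [O, I, B, M, K]
Visit O → queue [I, B, M, K]
Visit I → queue [B, M, K]
Visit B; enqueue E → queue [M, K, E]
Visit M → queue [K, E]
Visit K → queue [E]
Visit E → queue []

Visit order: D, G, J, N, H, A, F, L, C, O, I, B, M, K, E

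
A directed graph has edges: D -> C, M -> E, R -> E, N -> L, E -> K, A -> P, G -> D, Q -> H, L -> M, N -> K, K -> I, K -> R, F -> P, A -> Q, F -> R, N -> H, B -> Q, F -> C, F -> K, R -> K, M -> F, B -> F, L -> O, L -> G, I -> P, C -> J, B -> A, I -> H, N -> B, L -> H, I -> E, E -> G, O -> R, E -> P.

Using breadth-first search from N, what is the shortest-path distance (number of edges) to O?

2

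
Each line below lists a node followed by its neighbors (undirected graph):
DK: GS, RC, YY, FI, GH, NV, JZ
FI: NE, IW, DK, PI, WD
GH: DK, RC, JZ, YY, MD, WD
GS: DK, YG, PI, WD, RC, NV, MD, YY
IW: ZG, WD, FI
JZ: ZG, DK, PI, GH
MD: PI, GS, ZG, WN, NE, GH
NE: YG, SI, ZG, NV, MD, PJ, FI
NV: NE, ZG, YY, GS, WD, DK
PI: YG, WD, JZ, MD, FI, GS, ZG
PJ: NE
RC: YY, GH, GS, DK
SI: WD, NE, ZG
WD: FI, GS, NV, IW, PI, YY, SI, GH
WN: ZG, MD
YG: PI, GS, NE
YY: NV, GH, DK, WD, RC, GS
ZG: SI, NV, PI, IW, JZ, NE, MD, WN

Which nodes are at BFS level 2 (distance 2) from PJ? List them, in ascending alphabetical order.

FI, MD, NV, SI, YG, ZG

Level 0: PJ
Level 1: NE
Level 2: FI, MD, NV, SI, YG, ZG
Level 3: DK, GH, GS, IW, JZ, PI, WD, WN, YY
Level 4: RC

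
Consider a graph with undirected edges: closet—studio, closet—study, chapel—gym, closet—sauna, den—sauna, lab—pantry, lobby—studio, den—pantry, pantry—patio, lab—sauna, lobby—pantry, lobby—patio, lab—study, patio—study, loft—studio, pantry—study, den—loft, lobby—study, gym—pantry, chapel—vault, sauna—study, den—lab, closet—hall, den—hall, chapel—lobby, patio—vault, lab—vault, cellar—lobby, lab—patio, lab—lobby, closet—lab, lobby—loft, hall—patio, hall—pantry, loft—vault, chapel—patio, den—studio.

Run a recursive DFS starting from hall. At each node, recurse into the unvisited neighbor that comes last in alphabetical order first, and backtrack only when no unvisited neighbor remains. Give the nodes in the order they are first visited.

hall, patio, vault, loft, studio, lobby, study, sauna, lab, pantry, gym, chapel, den, closet, cellar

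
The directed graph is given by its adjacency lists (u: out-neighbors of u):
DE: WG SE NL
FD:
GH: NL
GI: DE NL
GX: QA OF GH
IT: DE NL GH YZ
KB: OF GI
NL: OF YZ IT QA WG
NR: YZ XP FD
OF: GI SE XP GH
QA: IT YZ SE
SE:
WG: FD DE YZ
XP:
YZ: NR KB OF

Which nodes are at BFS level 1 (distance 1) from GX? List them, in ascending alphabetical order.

Level 0: GX
Level 1: GH, OF, QA
Level 2: GI, IT, NL, SE, XP, YZ
Level 3: DE, KB, NR, WG
Level 4: FD

GH, OF, QA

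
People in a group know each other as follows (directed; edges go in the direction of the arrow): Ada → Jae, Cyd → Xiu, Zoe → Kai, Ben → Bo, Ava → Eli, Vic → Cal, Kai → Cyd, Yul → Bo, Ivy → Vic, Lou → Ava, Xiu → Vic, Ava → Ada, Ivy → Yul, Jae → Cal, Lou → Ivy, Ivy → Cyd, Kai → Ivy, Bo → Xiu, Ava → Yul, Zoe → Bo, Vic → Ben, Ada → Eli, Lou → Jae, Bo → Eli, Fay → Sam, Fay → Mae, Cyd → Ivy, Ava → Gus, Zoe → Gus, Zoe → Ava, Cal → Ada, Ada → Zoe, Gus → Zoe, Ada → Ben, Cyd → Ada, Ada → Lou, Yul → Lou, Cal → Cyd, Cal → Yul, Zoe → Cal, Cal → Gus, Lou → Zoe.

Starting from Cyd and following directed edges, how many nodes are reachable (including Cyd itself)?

16

BFS from Cyd visits: Cyd, Xiu, Ivy, Ada, Vic, Yul, Zoe, Lou, Jae, Eli, Ben, Cal, Bo, Kai, Gus, Ava
Reachable nodes: 16 of 19 total.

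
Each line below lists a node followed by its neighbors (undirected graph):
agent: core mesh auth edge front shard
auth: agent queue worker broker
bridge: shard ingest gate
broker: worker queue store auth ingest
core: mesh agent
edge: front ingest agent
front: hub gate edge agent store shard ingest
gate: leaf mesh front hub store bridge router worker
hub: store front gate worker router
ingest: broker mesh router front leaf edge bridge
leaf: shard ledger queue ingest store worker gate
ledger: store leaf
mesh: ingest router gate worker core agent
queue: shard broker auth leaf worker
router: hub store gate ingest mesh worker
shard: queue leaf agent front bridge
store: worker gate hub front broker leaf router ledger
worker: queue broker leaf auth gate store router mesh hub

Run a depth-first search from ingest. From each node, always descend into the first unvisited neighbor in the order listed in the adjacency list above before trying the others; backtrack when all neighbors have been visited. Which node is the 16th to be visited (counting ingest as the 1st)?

core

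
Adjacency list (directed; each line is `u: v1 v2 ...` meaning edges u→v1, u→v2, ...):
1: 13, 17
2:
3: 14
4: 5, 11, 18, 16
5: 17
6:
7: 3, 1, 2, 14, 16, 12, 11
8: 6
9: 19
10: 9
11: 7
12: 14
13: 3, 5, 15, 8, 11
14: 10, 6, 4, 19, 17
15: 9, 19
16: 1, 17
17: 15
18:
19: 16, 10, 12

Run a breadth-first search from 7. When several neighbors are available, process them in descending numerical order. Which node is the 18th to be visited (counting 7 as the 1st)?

Visit 7; enqueue 16, 14, 12, 11, 3, 2, 1 → queue [16, 14, 12, 11, 3, 2, 1]
Visit 16; enqueue 17 → queue [14, 12, 11, 3, 2, 1, 17]
Visit 14; enqueue 19, 10, 6, 4 → queue [12, 11, 3, 2, 1, 17, 19, 10, 6, 4]
Visit 12 → queue [11, 3, 2, 1, 17, 19, 10, 6, 4]
Visit 11 → queue [3, 2, 1, 17, 19, 10, 6, 4]
Visit 3 → queue [2, 1, 17, 19, 10, 6, 4]
Visit 2 → queue [1, 17, 19, 10, 6, 4]
Visit 1; enqueue 13 → queue [17, 19, 10, 6, 4, 13]
Visit 17; enqueue 15 → queue [19, 10, 6, 4, 13, 15]
Visit 19 → queue [10, 6, 4, 13, 15]
Visit 10; enqueue 9 → queue [6, 4, 13, 15, 9]
Visit 6 → queue [4, 13, 15, 9]
Visit 4; enqueue 18, 5 → queue [13, 15, 9, 18, 5]
Visit 13; enqueue 8 → queue [15, 9, 18, 5, 8]
Visit 15 → queue [9, 18, 5, 8]
Visit 9 → queue [18, 5, 8]
Visit 18 → queue [5, 8]
Visit 5 → queue [8]
Visit 8 → queue []

Visit order: 7, 16, 14, 12, 11, 3, 2, 1, 17, 19, 10, 6, 4, 13, 15, 9, 18, 5, 8

5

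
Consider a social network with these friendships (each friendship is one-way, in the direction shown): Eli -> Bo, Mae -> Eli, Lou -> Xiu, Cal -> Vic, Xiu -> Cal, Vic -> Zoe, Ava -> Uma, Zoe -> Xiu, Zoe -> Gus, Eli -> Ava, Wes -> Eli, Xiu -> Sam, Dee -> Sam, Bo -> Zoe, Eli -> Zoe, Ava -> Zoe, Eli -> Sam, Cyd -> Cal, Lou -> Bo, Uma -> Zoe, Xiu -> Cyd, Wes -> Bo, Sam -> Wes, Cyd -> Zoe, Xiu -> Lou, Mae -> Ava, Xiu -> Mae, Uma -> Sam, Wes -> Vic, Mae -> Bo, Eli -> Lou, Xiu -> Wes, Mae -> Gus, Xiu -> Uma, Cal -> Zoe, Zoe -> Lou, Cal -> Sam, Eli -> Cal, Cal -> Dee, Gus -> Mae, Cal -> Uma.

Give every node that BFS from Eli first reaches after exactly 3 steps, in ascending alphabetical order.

Level 0: Eli
Level 1: Ava, Bo, Cal, Lou, Sam, Zoe
Level 2: Dee, Gus, Uma, Vic, Wes, Xiu
Level 3: Cyd, Mae

Cyd, Mae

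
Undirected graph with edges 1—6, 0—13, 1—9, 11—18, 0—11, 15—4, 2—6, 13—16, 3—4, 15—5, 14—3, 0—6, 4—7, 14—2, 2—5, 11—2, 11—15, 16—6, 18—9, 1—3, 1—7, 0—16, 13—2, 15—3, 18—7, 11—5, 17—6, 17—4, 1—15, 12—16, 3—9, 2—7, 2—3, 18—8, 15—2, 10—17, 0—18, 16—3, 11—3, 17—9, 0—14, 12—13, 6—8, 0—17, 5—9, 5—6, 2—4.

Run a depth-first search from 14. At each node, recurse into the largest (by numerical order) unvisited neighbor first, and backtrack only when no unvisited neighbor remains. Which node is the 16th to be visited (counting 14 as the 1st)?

1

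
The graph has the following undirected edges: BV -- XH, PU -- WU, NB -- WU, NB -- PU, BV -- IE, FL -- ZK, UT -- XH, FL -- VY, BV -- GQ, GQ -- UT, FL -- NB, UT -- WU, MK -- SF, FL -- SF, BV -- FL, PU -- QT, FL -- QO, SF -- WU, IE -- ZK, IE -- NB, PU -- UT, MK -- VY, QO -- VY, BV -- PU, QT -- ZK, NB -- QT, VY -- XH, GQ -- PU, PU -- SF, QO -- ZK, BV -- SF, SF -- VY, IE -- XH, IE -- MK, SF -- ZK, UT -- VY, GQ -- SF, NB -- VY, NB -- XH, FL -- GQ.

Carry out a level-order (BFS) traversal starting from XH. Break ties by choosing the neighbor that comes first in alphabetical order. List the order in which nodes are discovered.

XH → BV → IE → NB → UT → VY → FL → GQ → PU → SF → MK → ZK → QT → WU → QO

Visit XH; enqueue BV, IE, NB, UT, VY → queue [BV, IE, NB, UT, VY]
Visit BV; enqueue FL, GQ, PU, SF → queue [IE, NB, UT, VY, FL, GQ, PU, SF]
Visit IE; enqueue MK, ZK → queue [NB, UT, VY, FL, GQ, PU, SF, MK, ZK]
Visit NB; enqueue QT, WU → queue [UT, VY, FL, GQ, PU, SF, MK, ZK, QT, WU]
Visit UT → queue [VY, FL, GQ, PU, SF, MK, ZK, QT, WU]
Visit VY; enqueue QO → queue [FL, GQ, PU, SF, MK, ZK, QT, WU, QO]
Visit FL → queue [GQ, PU, SF, MK, ZK, QT, WU, QO]
Visit GQ → queue [PU, SF, MK, ZK, QT, WU, QO]
Visit PU → queue [SF, MK, ZK, QT, WU, QO]
Visit SF → queue [MK, ZK, QT, WU, QO]
Visit MK → queue [ZK, QT, WU, QO]
Visit ZK → queue [QT, WU, QO]
Visit QT → queue [WU, QO]
Visit WU → queue [QO]
Visit QO → queue []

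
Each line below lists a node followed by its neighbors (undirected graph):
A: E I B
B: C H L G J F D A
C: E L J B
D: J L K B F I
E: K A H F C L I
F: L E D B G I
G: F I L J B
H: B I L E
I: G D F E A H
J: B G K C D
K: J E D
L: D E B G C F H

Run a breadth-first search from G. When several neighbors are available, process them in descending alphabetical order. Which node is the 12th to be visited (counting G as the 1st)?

A

Visit G; enqueue L, J, I, F, B → queue [L, J, I, F, B]
Visit L; enqueue H, E, D, C → queue [J, I, F, B, H, E, D, C]
Visit J; enqueue K → queue [I, F, B, H, E, D, C, K]
Visit I; enqueue A → queue [F, B, H, E, D, C, K, A]
Visit F → queue [B, H, E, D, C, K, A]
Visit B → queue [H, E, D, C, K, A]
Visit H → queue [E, D, C, K, A]
Visit E → queue [D, C, K, A]
Visit D → queue [C, K, A]
Visit C → queue [K, A]
Visit K → queue [A]
Visit A → queue []

Visit order: G, L, J, I, F, B, H, E, D, C, K, A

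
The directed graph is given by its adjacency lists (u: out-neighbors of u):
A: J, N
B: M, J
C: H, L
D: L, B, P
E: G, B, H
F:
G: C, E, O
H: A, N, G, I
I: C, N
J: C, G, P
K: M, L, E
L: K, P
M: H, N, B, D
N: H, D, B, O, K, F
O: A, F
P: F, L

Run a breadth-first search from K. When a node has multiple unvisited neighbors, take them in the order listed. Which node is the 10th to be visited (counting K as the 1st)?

Visit K; enqueue M, L, E → queue [M, L, E]
Visit M; enqueue H, N, B, D → queue [L, E, H, N, B, D]
Visit L; enqueue P → queue [E, H, N, B, D, P]
Visit E; enqueue G → queue [H, N, B, D, P, G]
Visit H; enqueue A, I → queue [N, B, D, P, G, A, I]
Visit N; enqueue O, F → queue [B, D, P, G, A, I, O, F]
Visit B; enqueue J → queue [D, P, G, A, I, O, F, J]
Visit D → queue [P, G, A, I, O, F, J]
Visit P → queue [G, A, I, O, F, J]
Visit G; enqueue C → queue [A, I, O, F, J, C]
Visit A → queue [I, O, F, J, C]
Visit I → queue [O, F, J, C]
Visit O → queue [F, J, C]
Visit F → queue [J, C]
Visit J → queue [C]
Visit C → queue []

Visit order: K, M, L, E, H, N, B, D, P, G, A, I, O, F, J, C

G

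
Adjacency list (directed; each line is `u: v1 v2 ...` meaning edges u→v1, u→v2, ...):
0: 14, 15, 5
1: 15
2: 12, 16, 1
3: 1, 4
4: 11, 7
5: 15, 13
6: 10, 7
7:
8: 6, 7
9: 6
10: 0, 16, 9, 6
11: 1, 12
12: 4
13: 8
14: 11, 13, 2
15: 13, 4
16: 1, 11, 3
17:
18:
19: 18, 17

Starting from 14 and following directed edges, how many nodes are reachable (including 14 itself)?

BFS from 14 visits: 14, 2, 11, 13, 1, 12, 16, 8, 15, 4, 3, 6, 7, 10, 0, 9, 5
Reachable nodes: 17 of 20 total.

17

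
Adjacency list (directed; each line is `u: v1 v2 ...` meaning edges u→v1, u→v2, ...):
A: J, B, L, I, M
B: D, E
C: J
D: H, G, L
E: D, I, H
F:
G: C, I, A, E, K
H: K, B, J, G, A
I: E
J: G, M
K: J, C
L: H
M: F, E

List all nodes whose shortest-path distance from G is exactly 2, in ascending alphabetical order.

Level 0: G
Level 1: A, C, E, I, K
Level 2: B, D, H, J, L, M
Level 3: F

B, D, H, J, L, M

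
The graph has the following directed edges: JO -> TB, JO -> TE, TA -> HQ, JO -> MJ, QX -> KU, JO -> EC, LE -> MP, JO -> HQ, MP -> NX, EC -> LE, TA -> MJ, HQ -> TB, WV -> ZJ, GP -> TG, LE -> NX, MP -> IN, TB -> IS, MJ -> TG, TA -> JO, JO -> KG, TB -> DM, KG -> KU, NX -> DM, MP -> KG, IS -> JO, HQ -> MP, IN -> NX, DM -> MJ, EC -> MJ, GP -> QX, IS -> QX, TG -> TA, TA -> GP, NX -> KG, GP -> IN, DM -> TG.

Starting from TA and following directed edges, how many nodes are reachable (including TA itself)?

18

BFS from TA visits: TA, GP, HQ, JO, MJ, IN, QX, TG, MP, TB, EC, KG, TE, NX, KU, DM, IS, LE
Reachable nodes: 18 of 20 total.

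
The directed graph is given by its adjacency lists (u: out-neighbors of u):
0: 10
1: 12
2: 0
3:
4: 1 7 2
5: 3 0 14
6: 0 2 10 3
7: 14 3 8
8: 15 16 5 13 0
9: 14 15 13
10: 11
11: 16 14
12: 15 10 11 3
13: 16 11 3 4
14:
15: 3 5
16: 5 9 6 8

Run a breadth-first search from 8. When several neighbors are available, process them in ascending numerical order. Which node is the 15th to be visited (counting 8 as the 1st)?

2

Visit 8; enqueue 0, 5, 13, 15, 16 → queue [0, 5, 13, 15, 16]
Visit 0; enqueue 10 → queue [5, 13, 15, 16, 10]
Visit 5; enqueue 3, 14 → queue [13, 15, 16, 10, 3, 14]
Visit 13; enqueue 4, 11 → queue [15, 16, 10, 3, 14, 4, 11]
Visit 15 → queue [16, 10, 3, 14, 4, 11]
Visit 16; enqueue 6, 9 → queue [10, 3, 14, 4, 11, 6, 9]
Visit 10 → queue [3, 14, 4, 11, 6, 9]
Visit 3 → queue [14, 4, 11, 6, 9]
Visit 14 → queue [4, 11, 6, 9]
Visit 4; enqueue 1, 2, 7 → queue [11, 6, 9, 1, 2, 7]
Visit 11 → queue [6, 9, 1, 2, 7]
Visit 6 → queue [9, 1, 2, 7]
Visit 9 → queue [1, 2, 7]
Visit 1; enqueue 12 → queue [2, 7, 12]
Visit 2 → queue [7, 12]
Visit 7 → queue [12]
Visit 12 → queue []

Visit order: 8, 0, 5, 13, 15, 16, 10, 3, 14, 4, 11, 6, 9, 1, 2, 7, 12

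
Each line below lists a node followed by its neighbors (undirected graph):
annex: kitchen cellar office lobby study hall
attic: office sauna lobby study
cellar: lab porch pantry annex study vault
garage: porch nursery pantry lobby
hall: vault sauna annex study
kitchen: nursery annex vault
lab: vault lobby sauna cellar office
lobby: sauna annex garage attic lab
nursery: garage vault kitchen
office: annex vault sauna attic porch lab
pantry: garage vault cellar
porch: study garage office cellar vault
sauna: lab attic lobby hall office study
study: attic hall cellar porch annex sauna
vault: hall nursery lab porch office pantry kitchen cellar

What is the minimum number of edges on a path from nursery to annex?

Level 0: nursery
Level 1: garage, kitchen, vault
Level 2: annex, cellar, hall, lab, lobby, office, pantry, porch
Level 3: attic, sauna, study
annex first appears at level 2.

2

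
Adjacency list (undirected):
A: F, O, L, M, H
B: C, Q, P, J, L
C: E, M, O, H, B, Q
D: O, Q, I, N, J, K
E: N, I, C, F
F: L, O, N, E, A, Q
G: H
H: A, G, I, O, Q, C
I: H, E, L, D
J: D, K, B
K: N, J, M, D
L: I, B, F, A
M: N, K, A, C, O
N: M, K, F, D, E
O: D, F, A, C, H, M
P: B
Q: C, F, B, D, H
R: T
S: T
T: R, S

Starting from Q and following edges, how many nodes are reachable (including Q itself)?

17

BFS from Q visits: Q, C, F, B, D, H, E, M, O, L, N, A, P, J, I, K, G
Reachable nodes: 17 of 20 total.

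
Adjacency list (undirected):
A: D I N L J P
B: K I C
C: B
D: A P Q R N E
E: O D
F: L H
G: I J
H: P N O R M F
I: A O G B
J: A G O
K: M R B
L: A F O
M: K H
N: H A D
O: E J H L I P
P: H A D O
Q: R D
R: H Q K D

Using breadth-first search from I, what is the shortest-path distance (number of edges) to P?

2

Level 0: I
Level 1: A, B, G, O
Level 2: C, D, E, H, J, K, L, N, P
Level 3: F, M, Q, R
P first appears at level 2.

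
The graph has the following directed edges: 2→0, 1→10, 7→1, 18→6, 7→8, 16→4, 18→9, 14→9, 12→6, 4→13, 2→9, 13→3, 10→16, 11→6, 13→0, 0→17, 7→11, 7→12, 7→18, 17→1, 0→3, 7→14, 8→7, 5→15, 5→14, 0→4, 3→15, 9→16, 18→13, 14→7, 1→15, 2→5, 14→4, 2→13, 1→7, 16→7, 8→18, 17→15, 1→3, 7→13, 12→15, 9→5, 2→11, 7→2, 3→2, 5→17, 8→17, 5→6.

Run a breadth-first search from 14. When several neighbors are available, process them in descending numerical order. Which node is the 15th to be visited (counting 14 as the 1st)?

Visit 14; enqueue 9, 7, 4 → queue [9, 7, 4]
Visit 9; enqueue 16, 5 → queue [7, 4, 16, 5]
Visit 7; enqueue 18, 13, 12, 11, 8, 2, 1 → queue [4, 16, 5, 18, 13, 12, 11, 8, 2, 1]
Visit 4 → queue [16, 5, 18, 13, 12, 11, 8, 2, 1]
Visit 16 → queue [5, 18, 13, 12, 11, 8, 2, 1]
Visit 5; enqueue 17, 15, 6 → queue [18, 13, 12, 11, 8, 2, 1, 17, 15, 6]
Visit 18 → queue [13, 12, 11, 8, 2, 1, 17, 15, 6]
Visit 13; enqueue 3, 0 → queue [12, 11, 8, 2, 1, 17, 15, 6, 3, 0]
Visit 12 → queue [11, 8, 2, 1, 17, 15, 6, 3, 0]
Visit 11 → queue [8, 2, 1, 17, 15, 6, 3, 0]
Visit 8 → queue [2, 1, 17, 15, 6, 3, 0]
Visit 2 → queue [1, 17, 15, 6, 3, 0]
Visit 1; enqueue 10 → queue [17, 15, 6, 3, 0, 10]
Visit 17 → queue [15, 6, 3, 0, 10]
Visit 15 → queue [6, 3, 0, 10]
Visit 6 → queue [3, 0, 10]
Visit 3 → queue [0, 10]
Visit 0 → queue [10]
Visit 10 → queue []

Visit order: 14, 9, 7, 4, 16, 5, 18, 13, 12, 11, 8, 2, 1, 17, 15, 6, 3, 0, 10

15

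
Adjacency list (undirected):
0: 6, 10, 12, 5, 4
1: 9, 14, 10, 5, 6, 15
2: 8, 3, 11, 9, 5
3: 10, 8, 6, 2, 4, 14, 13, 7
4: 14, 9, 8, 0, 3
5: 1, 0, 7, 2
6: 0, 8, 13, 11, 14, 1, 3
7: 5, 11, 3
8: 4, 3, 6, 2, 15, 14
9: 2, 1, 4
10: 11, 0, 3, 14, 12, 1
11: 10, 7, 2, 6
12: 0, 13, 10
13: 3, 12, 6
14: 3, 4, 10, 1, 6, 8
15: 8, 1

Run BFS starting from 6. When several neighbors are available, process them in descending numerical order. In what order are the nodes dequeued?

6 -> 14 -> 13 -> 11 -> 8 -> 3 -> 1 -> 0 -> 10 -> 4 -> 12 -> 7 -> 2 -> 15 -> 9 -> 5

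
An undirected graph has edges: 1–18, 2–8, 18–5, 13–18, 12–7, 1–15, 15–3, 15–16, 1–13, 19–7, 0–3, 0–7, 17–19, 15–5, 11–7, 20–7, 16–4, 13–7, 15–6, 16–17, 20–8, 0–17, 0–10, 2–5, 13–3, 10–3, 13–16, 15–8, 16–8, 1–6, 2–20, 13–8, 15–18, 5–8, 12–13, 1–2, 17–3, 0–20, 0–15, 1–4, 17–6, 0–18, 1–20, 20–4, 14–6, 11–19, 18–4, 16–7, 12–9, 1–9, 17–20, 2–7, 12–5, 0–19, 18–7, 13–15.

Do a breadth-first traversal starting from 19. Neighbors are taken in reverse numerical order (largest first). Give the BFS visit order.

Visit 19; enqueue 17, 11, 7, 0 → queue [17, 11, 7, 0]
Visit 17; enqueue 20, 16, 6, 3 → queue [11, 7, 0, 20, 16, 6, 3]
Visit 11 → queue [7, 0, 20, 16, 6, 3]
Visit 7; enqueue 18, 13, 12, 2 → queue [0, 20, 16, 6, 3, 18, 13, 12, 2]
Visit 0; enqueue 15, 10 → queue [20, 16, 6, 3, 18, 13, 12, 2, 15, 10]
Visit 20; enqueue 8, 4, 1 → queue [16, 6, 3, 18, 13, 12, 2, 15, 10, 8, 4, 1]
Visit 16 → queue [6, 3, 18, 13, 12, 2, 15, 10, 8, 4, 1]
Visit 6; enqueue 14 → queue [3, 18, 13, 12, 2, 15, 10, 8, 4, 1, 14]
Visit 3 → queue [18, 13, 12, 2, 15, 10, 8, 4, 1, 14]
Visit 18; enqueue 5 → queue [13, 12, 2, 15, 10, 8, 4, 1, 14, 5]
Visit 13 → queue [12, 2, 15, 10, 8, 4, 1, 14, 5]
Visit 12; enqueue 9 → queue [2, 15, 10, 8, 4, 1, 14, 5, 9]
Visit 2 → queue [15, 10, 8, 4, 1, 14, 5, 9]
Visit 15 → queue [10, 8, 4, 1, 14, 5, 9]
Visit 10 → queue [8, 4, 1, 14, 5, 9]
Visit 8 → queue [4, 1, 14, 5, 9]
Visit 4 → queue [1, 14, 5, 9]
Visit 1 → queue [14, 5, 9]
Visit 14 → queue [5, 9]
Visit 5 → queue [9]
Visit 9 → queue []

19, 17, 11, 7, 0, 20, 16, 6, 3, 18, 13, 12, 2, 15, 10, 8, 4, 1, 14, 5, 9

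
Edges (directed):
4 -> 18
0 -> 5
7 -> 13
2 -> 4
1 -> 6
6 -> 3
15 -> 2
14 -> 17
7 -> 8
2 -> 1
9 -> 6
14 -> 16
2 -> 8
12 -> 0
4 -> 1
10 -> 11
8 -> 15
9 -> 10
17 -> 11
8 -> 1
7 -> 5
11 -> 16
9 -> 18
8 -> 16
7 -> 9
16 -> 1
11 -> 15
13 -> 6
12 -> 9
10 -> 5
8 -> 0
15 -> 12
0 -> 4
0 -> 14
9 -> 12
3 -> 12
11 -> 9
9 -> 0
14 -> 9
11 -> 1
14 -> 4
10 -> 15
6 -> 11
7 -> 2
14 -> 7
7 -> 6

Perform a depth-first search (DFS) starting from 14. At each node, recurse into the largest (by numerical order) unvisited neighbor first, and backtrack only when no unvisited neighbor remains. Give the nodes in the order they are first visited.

14 → 17 → 11 → 16 → 1 → 6 → 3 → 12 → 9 → 18 → 10 → 15 → 2 → 8 → 0 → 5 → 4 → 7 → 13

Visit 14
14 → 17
17 → 11
11 → 16
16 → 1
1 → 6
6 → 3
3 → 12
12 → 9
9 → 18
9 → 10
10 → 15
15 → 2
2 → 8
8 → 0
0 → 5
0 → 4
14 → 7
7 → 13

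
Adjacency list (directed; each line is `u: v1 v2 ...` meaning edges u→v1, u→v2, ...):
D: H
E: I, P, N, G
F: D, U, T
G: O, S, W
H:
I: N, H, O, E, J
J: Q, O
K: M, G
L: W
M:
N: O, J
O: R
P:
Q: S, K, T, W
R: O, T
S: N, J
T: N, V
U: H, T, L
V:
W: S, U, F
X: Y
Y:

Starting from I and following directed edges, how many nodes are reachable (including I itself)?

BFS from I visits: I, E, H, J, N, O, G, P, Q, R, S, W, K, T, F, U, M, V, D, L
Reachable nodes: 20 of 22 total.

20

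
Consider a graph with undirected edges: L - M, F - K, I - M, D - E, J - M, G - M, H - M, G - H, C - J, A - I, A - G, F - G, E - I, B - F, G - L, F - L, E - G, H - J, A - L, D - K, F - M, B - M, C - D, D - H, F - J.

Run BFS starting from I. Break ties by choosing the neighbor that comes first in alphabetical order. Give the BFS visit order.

I → A → E → M → G → L → D → B → F → H → J → C → K

Visit I; enqueue A, E, M → queue [A, E, M]
Visit A; enqueue G, L → queue [E, M, G, L]
Visit E; enqueue D → queue [M, G, L, D]
Visit M; enqueue B, F, H, J → queue [G, L, D, B, F, H, J]
Visit G → queue [L, D, B, F, H, J]
Visit L → queue [D, B, F, H, J]
Visit D; enqueue C, K → queue [B, F, H, J, C, K]
Visit B → queue [F, H, J, C, K]
Visit F → queue [H, J, C, K]
Visit H → queue [J, C, K]
Visit J → queue [C, K]
Visit C → queue [K]
Visit K → queue []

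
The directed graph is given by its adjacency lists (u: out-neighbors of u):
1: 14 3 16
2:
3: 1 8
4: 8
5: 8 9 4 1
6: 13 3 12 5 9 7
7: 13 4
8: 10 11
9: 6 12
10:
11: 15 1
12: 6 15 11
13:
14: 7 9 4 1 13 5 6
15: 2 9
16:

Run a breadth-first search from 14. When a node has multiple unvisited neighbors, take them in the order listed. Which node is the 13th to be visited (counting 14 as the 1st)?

15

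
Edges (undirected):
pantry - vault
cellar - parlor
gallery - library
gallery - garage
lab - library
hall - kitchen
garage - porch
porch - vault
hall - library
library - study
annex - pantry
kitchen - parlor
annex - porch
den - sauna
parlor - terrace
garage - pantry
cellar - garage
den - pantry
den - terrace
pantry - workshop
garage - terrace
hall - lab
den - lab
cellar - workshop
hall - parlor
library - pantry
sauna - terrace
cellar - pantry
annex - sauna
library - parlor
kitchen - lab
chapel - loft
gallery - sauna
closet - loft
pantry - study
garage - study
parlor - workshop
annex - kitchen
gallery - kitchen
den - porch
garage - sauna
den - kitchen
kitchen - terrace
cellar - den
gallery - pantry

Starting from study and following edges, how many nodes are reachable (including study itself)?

17

BFS from study visits: study, garage, library, pantry, cellar, gallery, porch, sauna, terrace, hall, lab, parlor, annex, den, vault, workshop, kitchen
Reachable nodes: 17 of 20 total.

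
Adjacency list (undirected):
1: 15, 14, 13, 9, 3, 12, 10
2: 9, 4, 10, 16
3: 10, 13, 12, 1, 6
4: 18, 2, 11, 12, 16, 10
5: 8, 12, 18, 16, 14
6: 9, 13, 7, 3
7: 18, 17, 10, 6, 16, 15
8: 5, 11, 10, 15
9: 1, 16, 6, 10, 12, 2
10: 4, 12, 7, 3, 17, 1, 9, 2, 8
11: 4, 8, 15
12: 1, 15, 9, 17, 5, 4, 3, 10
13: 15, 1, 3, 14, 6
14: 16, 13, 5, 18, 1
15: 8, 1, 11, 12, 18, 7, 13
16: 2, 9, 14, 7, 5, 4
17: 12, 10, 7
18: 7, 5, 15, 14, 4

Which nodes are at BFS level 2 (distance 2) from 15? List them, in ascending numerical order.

3, 4, 5, 6, 9, 10, 14, 16, 17

Level 0: 15
Level 1: 1, 7, 8, 11, 12, 13, 18
Level 2: 3, 4, 5, 6, 9, 10, 14, 16, 17
Level 3: 2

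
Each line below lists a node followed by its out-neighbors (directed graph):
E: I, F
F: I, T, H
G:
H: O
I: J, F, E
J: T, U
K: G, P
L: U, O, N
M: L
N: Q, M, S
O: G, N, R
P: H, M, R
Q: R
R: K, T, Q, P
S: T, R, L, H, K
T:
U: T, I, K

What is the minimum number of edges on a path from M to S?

3

Level 0: M
Level 1: L
Level 2: N, O, U
Level 3: G, I, K, Q, R, S, T
Level 4: E, F, H, J, P
S first appears at level 3.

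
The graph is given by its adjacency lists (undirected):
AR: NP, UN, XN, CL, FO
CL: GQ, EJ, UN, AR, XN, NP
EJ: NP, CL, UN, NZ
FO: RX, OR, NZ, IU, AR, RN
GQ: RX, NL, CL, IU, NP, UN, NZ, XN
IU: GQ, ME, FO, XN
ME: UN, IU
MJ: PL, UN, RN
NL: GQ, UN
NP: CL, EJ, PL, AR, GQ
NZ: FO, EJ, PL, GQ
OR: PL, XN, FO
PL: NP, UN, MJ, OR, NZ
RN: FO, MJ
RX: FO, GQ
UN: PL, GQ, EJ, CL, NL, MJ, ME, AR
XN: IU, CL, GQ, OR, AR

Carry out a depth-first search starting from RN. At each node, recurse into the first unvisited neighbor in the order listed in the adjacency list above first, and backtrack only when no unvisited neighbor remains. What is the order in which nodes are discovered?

RN FO RX GQ NL UN PL NP CL EJ NZ AR XN IU ME OR MJ

Visit RN
RN → FO
FO → RX
RX → GQ
GQ → NL
NL → UN
UN → PL
PL → NP
NP → CL
CL → EJ
EJ → NZ
CL → AR
AR → XN
XN → IU
IU → ME
XN → OR
PL → MJ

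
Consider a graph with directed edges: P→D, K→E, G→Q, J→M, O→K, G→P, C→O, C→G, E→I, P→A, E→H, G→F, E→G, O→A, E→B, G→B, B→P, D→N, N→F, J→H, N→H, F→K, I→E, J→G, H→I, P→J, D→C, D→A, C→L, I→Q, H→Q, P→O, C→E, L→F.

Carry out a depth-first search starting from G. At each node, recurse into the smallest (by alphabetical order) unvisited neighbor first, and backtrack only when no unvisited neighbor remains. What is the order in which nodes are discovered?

Visit G
G → B
B → P
P → A
P → D
D → C
C → E
E → H
H → I
I → Q
C → L
L → F
F → K
C → O
D → N
P → J
J → M

G B P A D C E H I Q L F K O N J M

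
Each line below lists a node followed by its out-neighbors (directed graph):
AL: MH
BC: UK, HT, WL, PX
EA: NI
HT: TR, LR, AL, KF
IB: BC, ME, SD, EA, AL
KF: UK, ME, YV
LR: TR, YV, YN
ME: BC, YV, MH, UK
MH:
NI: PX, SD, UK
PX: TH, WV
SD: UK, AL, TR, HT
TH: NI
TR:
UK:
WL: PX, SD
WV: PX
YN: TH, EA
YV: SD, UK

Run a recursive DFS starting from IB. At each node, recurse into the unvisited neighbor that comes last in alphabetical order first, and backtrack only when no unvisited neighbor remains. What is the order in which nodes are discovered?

Visit IB
IB → SD
SD → UK
SD → TR
SD → HT
HT → LR
LR → YV
LR → YN
YN → TH
TH → NI
NI → PX
PX → WV
YN → EA
HT → KF
KF → ME
ME → MH
ME → BC
BC → WL
HT → AL

IB SD UK TR HT LR YV YN TH NI PX WV EA KF ME MH BC WL AL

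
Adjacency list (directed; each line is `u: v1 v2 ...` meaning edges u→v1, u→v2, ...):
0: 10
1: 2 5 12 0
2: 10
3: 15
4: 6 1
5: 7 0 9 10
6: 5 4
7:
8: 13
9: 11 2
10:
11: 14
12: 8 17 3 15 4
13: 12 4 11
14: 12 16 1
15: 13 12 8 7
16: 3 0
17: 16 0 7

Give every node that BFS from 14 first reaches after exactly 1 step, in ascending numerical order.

Level 0: 14
Level 1: 1, 12, 16
Level 2: 0, 2, 3, 4, 5, 8, 15, 17
Level 3: 6, 7, 9, 10, 13
Level 4: 11

1, 12, 16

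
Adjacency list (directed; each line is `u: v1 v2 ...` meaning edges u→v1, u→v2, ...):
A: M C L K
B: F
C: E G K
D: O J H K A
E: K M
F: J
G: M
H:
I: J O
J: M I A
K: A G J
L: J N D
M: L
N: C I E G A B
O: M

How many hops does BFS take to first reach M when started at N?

Level 0: N
Level 1: A, B, C, E, G, I
Level 2: F, J, K, L, M, O
Level 3: D
Level 4: H
M first appears at level 2.

2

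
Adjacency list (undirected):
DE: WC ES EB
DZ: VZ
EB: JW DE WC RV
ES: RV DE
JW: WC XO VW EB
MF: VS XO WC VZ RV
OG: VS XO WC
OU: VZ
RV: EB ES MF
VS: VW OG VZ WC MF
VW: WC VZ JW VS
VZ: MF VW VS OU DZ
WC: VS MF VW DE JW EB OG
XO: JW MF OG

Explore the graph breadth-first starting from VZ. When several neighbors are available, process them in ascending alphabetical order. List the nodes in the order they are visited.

Visit VZ; enqueue DZ, MF, OU, VS, VW → queue [DZ, MF, OU, VS, VW]
Visit DZ → queue [MF, OU, VS, VW]
Visit MF; enqueue RV, WC, XO → queue [OU, VS, VW, RV, WC, XO]
Visit OU → queue [VS, VW, RV, WC, XO]
Visit VS; enqueue OG → queue [VW, RV, WC, XO, OG]
Visit VW; enqueue JW → queue [RV, WC, XO, OG, JW]
Visit RV; enqueue EB, ES → queue [WC, XO, OG, JW, EB, ES]
Visit WC; enqueue DE → queue [XO, OG, JW, EB, ES, DE]
Visit XO → queue [OG, JW, EB, ES, DE]
Visit OG → queue [JW, EB, ES, DE]
Visit JW → queue [EB, ES, DE]
Visit EB → queue [ES, DE]
Visit ES → queue [DE]
Visit DE → queue []

VZ → DZ → MF → OU → VS → VW → RV → WC → XO → OG → JW → EB → ES → DE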